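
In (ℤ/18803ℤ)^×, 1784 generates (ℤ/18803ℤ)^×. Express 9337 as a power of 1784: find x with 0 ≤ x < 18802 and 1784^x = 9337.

16288

Baby-step giant-step with m = ceil(sqrt(18802)) = 138.
Baby table (1784^j mod 18803 for j=0..137):
  0:1  1:1784  2:4949  3:10409  4:11095  5:12724  6:4395  7:18632
  8:14587  9:18659  10:6346  11:1858  12:5344  13:575  14:10438  15:6422
  16:5821  17:5408  18:1933  19:7523  20:14493  21:1387  22:11215  23:1168
  24:15382  25:7911  26:10974  27:3693  28:7262  29:141  30:7105  31:2098
  32:1035  33:3746  34:7799  35:17999  36:13495  37:7240  38:17302  39:11045
  40:17539  41:1384  42:5863  43:5124  44:2958  45:12232  46:10408  47:9311
  48:7775  49:12789  50:7537  51:1863  52:14264  53:6517  54:6074  55:5488
  56:13032  57:8580  58:1078  59:5246  60:13773  61:14314  62:1702  63:9085
  64:18257  65:3692  66:5478  67:13995  68:15499  69:9806  70:7114  71:18154
  72:7970  73:3412  74:13639  75:894  76:15444  77:5701  78:16964  79:9749
  80:18244  81:18106  82:16353  83:10299  84:2885  85:13621  86:6388  87:1574
  88:6369  89:5284  90:6353  91:14346  92:2381  93:17029  94:12891  95:1475
  96:17783  97:4211  98:10027  99:6515  100:2506  101:14393  102:11017  103:5193
  104:13236  105:15259  106:14115  107:3943  108:1990  109:15196  110:14541  111:11807
  112:4328  113:11922  114:2655  115:16967  116:15101  117:14288  118:11727  119:12032
  120:10865  121:16070  122:13108  123:12543  124:1142  125:6604  126:10858  127:3582
  128:16071  129:14892  130:17492  131:11551  132:17699  133:4779  134:7977  135:15900
  136:10676  137:17348
Giant step factor: 1784^(-138) ≡ 1349 (mod 18803).
Scan 9337·1349^i mod 18803 for i = 0, 1, …:
  i=0: 9337   i=1: 16406   i=2: 563   i=3: 7367
  i=4: 10099   i=5: 10179   i=6: 5281   i=7: 16535
  i=8: 5357   i=9: 6241     …   i=117: 7535
  i=118: 11095
Match at i=118, j=4: x = 118·138 + 4 = 16288.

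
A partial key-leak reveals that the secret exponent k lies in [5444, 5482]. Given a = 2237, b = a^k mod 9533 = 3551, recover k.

Compute 2237^5444 mod 9533 = 7628, then multiply by 2237 repeatedly:
  2237^5444=7628  2237^5445=9299  2237^5446=857  2237^5447=976  2237^5448=255
  2237^5449=7988  2237^5450=4314  2237^5451=3022  2237^5452=1317  2237^5453=432
  2237^5454=3551
Found 3551 at exponent 5454.

5454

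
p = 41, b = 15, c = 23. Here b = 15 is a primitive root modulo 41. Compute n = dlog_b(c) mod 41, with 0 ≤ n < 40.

28

Successive powers of 15 modulo 41:
  15^0=1  15^1=15  15^2=20  15^3=13  15^4=31  15^5=14
  15^6=5  15^7=34  15^8=18  15^9=24  15^10=32  15^11=29
  15^12=25  15^13=6  15^14=8  15^15=38  15^16=37  15^17=22
  15^18=2  15^19=30  15^20=40  15^21=26  15^22=21  15^23=28
  15^24=10  15^25=27  15^26=36  15^27=7  15^28=23
So 15^28 ≡ 23 (mod 41), giving n = 28.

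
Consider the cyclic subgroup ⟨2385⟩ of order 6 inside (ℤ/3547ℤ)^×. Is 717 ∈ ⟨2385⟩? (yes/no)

no

717 ∈ ⟨2385⟩ iff 717^6 ≡ 1 (mod 3547), since |⟨2385⟩| = 6.
717^6 mod 3547 = 2309.
Since 2309 ≠ 1, 717 does not lie in the subgroup.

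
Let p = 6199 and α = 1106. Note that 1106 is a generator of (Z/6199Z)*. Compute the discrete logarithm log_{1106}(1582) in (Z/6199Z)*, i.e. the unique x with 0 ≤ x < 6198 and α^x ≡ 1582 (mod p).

2693

Baby-step giant-step with m = ceil(sqrt(6198)) = 79.
Baby table (1106^j mod 6199 for j=0..78):
  0:1  1:1106  2:2033  3:4460  4:4555  5:4242  6:5208  7:1177
  8:6171  9:27  10:5066  11:5299  12:2639  13:5204  14:2952  15:4238
  16:784  17:5443  18:729  19:404  20:496  21:3064  22:4130  23:5316
  24:2844  25:2571  26:4384  27:1086  28:4709  29:994  30:2141  31:6127
  32:955  33:2400  34:1228  35:587  36:4526  37:3163  38:2042  39:2016
  40:4255  41:989  42:2810  43:2161  44:3451  45:4421  46:4814  47:5542
  48:4840  49:3303  50:1907  51:1482  52:2556  53:192  54:1586  55:5998
  56:858  57:501  58:2395  59:1897  60:2820  61:823  62:5184  63:5628
  64:772  65:4569  66:1129  67:2675  68:1627  69:1752  70:3624  71:3590
  72:3180  73:2247  74:5582  75:5687  76:4036  77:536  78:3911
Giant step factor: 1106^(-79) ≡ 6083 (mod 6199).
Scan 1582·6083^i mod 6199 for i = 0, 1, …:
  i=0: 1582   i=1: 2458   i=2: 26   i=3: 3183
  i=4: 2712   i=5: 1557   i=6: 5358   i=7: 4571
  i=8: 2878   i=9: 898     …   i=33: 2074
  i=34: 1177
Match at i=34, j=7: x = 34·79 + 7 = 2693.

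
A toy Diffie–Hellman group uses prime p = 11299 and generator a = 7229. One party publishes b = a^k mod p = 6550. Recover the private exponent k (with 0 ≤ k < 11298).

Baby-step giant-step with m = ceil(sqrt(11298)) = 107.
Baby table (7229^j mod 11299 for j=0..106):
  0:1  1:7229  2:566  3:1376  4:3984  5:10484  6:6443  7:1969
  8:8460  9:7152  10:8883  11:2990  12:11022  13:8789  14:1404  15:3014
  16:3734  17:11074  18:531  19:8238  20:6772  21:7520  22:2591  23:7896
  24:8935  25:6031  26:6557  27:1248  28:5190  29:5830  30:11099  31:472
  32:11089  33:7275  34:5429  35:4814  36:10785  37:1665  38:2850  39:4573
  40:8642  41:847  42:10204  43:4844  44:1675  45:7346  46:10233  47:11103
  48:6790  49:2054  50:1480  51:10066  52:1554  53:2660  54:9541  55:2793
  56:10583  57:10277  58:1508  59:9096  60:6103  61:7291  62:8103  63:2571
  64:10203  65:8914  66:1109  67:5970  68:6249  69:619  70:347  71:85
  72:4319  73:2914  74:3970  75:10969  76:9818  77:5303  78:9179  79:7263
  80:9073  81:9321  82:5572  83:10352  84:1331  85:6350  86:7612  87:1018
  88:3473  89:11238  90:10991  91:10670  92:6456  93:5554  94:4519  95:2442
  96:4180  97:3694  98:4389  99:489  100:9693  101:5598  102:6223  103:4748
  104:8229  105:9505  106:2426
Giant step factor: 7229^(-107) ≡ 7060 (mod 11299).
Scan 6550·7060^i mod 11299 for i = 0, 1, …:
  i=0: 6550   i=1: 7492   i=2: 2901   i=3: 7272
  i=4: 8963   i=5: 4380   i=6: 8736   i=7: 6218
  i=8: 2465   i=9: 2440     …   i=75: 7717
  i=76: 9541
Match at i=76, j=54: k = 76·107 + 54 = 8186.

8186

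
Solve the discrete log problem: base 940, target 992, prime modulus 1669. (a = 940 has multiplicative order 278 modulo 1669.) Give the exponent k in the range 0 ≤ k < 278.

Baby-step giant-step with m = ceil(sqrt(278)) = 17.
Baby table (940^j mod 1669 for j=0..16):
  0:1  1:940  2:699  3:1143  4:1253  5:1175  6:1291  7:177
  8:1149  9:217  10:362  11:1473  12:1019  13:1523  14:1287  15:1424
  16:22
Giant step factor: 940^(-17) ≡ 1134 (mod 1669).
Scan 992·1134^i mod 1669 for i = 0, 1, …:
  i=0: 992   i=1: 22
Match at i=1, j=16: k = 1·17 + 16 = 33.

33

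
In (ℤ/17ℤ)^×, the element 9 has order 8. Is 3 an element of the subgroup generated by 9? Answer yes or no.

3 ∈ ⟨9⟩ iff 3^8 ≡ 1 (mod 17), since |⟨9⟩| = 8.
3^8 mod 17 = 16.
Since 16 ≠ 1, 3 does not lie in the subgroup.

no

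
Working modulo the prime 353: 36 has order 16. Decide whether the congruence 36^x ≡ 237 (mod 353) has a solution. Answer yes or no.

yes

237 ∈ ⟨36⟩ iff 237^16 ≡ 1 (mod 353), since |⟨36⟩| = 16.
237^16 mod 353 = 1.
Since 1 = 1, 237 lies in the subgroup.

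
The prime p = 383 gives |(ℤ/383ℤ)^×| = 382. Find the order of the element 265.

The order of 265 must divide p − 1 = 382 = 2 · 191.
Divisors: 1, 2, 191, 382.
Check each in increasing order: 265^1 ≡ 265;  265^2 ≡ 136;  265^191 ≡ 1.
Smallest exponent giving 1 is 191.

191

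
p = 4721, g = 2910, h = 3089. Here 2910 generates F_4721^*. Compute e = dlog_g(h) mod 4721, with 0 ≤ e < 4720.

2516

Baby-step giant-step with m = ceil(sqrt(4720)) = 69.
Baby table (2910^j mod 4721 for j=0..68):
  0:1  1:2910  2:3347  3:347  4:4197  5:43  6:2384  7:2291
  8:758  9:1073  10:1849  11:3371  12:4093  13:4268  14:3650  15:3971
  16:3323  17:1322  18:4126  19:1157  20:797  21:1259  22:194  23:2741
  24:2541  25:1224  26:2206  27:3621  28:4559  29:680  30:701  31:438
  32:4631  33:2476  34:914  35:1817  36:4671  37:851  38:2606  39:1534
  40:2595  41:2571  42:3546  43:3475  44:4589  45:3002  46:1970  47:1406
  48:3074  49:3766  50:1619  51:4453  52:3806  53:4715  54:1424  55:3523
  56:2639  57:3144  58:4463  59:4580  60:417  61:173  62:3004  63:3069
  64:3379  65:3768  66:2718  67:1705  68:4500
Giant step factor: 2910^(-69) ≡ 2253 (mod 4721).
Scan 3089·2253^i mod 4721 for i = 0, 1, …:
  i=0: 3089   i=1: 763   i=2: 595   i=3: 4492
  i=4: 3373   i=5: 3280   i=6: 1475   i=7: 4312
  i=8: 3839   i=9: 395     …   i=35: 440
  i=36: 4631
Match at i=36, j=32: e = 36·69 + 32 = 2516.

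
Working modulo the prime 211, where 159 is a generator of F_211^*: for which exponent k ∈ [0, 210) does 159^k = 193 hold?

102

Baby-step giant-step with m = ceil(sqrt(210)) = 15.
Baby table (159^j mod 211 for j=0..14):
  0:1  1:159  2:172  3:129  4:44  5:33  6:183  7:190
  8:37  9:186  10:34  11:131  12:151  13:166  14:19
Giant step factor: 159^(-15) ≡ 63 (mod 211).
Scan 193·63^i mod 211 for i = 0, 1, …:
  i=0: 193   i=1: 132   i=2: 87   i=3: 206
  i=4: 107   i=5: 200   i=6: 151
Match at i=6, j=12: k = 6·15 + 12 = 102.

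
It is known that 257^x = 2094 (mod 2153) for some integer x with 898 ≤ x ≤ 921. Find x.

906

Compute 257^898 mod 2153 = 426, then multiply by 257 repeatedly:
  257^898=426  257^899=1832  257^900=1470  257^901=1015  257^902=342
  257^903=1774  257^904=1635  257^905=360  257^906=2094
Found 2094 at exponent 906.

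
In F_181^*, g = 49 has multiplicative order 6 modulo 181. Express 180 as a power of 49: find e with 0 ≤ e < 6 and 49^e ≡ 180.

3

Successive powers of 49 modulo 181:
  49^0=1  49^1=49  49^2=48  49^3=180
So 49^3 ≡ 180 (mod 181), giving e = 3.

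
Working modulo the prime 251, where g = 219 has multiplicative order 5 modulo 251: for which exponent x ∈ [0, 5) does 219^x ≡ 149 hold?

Successive powers of 219 modulo 251:
  219^0=1  219^1=219  219^2=20  219^3=113  219^4=149
So 219^4 ≡ 149 (mod 251), giving x = 4.

4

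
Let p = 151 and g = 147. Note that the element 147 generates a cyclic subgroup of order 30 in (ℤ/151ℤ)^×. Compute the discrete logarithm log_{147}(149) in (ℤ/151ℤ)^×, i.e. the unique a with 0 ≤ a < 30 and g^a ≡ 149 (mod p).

23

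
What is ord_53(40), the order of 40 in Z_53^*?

26

The order of 40 must divide p − 1 = 52 = 2^2 · 13.
Divisors: 1, 2, 4, 13, 26, 52.
Check each in increasing order: 40^1 ≡ 40;  40^2 ≡ 10;  40^4 ≡ 47;  40^13 ≡ 52;  40^26 ≡ 1.
Smallest exponent giving 1 is 26.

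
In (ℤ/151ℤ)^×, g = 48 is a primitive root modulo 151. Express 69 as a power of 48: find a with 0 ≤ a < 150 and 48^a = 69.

Baby-step giant-step with m = ceil(sqrt(150)) = 13.
Baby table (48^j mod 151 for j=0..12):
  0:1  1:48  2:39  3:60  4:11  5:75  6:127  7:56
  8:121  9:70  10:38  11:12  12:123
Giant step factor: 48^(-13) ≡ 141 (mod 151).
Scan 69·141^i mod 151 for i = 0, 1, …:
  i=0: 69   i=1: 65   i=2: 105   i=3: 7
  i=4: 81   i=5: 96   i=6: 97   i=7: 87
  i=8: 36   i=9: 93   i=10: 127
Match at i=10, j=6: a = 10·13 + 6 = 136.

136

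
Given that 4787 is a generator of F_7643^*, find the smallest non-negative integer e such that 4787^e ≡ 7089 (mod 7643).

Baby-step giant-step with m = ceil(sqrt(7642)) = 88.
Baby table (4787^j mod 7643 for j=0..87):
  0:1  1:4787  2:1655  3:4337  4:2831  5:958  6:146  7:3389
  8:4697  9:6476  10:604  11:2294  12:6030  13:5642  14:5535  15:5407
  16:4111  17:6275  18:1435  19:5931  20:5595  21:2193  22:4052  23:6633
  24:3149  25:2267  26:6712  27:6815  28:3081  29:5400  30:1174  31:2333
  32:1648  33:1400  34:6532  35:1171  36:3258  37:4326  38:3675  39:5682
  40:5940  41:2820  42:1802  43:4870  44:1540  45:4128  46:3581  47:6641
  48:3230  49:221  50:3193  51:6534  52:3102  53:6568  54:5357  55:1694
  56:7598  57:6232  58:1955  59:3553  60:2536  61:2748  62:1073  63:355
  64:2639  65:6657  66:3392  67:3772  68:3798  69:5972  70:3144  71:1261
  72:6080  73:416  74:4212  75:610  76:444  77:674  78:1092  79:7235
  80:3512  81:4987  82:3680  83:6688  84:6572  85:1576  86:671  87:2017
Giant step factor: 4787^(-88) ≡ 2670 (mod 7643).
Scan 7089·2670^i mod 7643 for i = 0, 1, …:
  i=0: 7089   i=1: 3562   i=2: 2648   i=3: 385
  i=4: 3788   i=5: 2271   i=6: 2671   i=7: 651
  i=8: 3209   i=9: 227     …   i=41: 7444
  i=42: 3680
Match at i=42, j=82: e = 42·88 + 82 = 3778.

3778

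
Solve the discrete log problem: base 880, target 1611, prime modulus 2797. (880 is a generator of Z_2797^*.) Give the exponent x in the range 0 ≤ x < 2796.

2455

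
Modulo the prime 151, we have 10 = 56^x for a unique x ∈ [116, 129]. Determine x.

Compute 56^116 mod 151 = 10, then multiply by 56 repeatedly:
  56^116=10
Found 10 at exponent 116.

116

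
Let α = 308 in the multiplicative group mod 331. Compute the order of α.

33

The order of 308 must divide p − 1 = 330 = 2 · 3 · 5 · 11.
Divisors: 1, 2, 3, 5, 6, 10, 11, 15, 22, 30, 33, 55, 66, 110, 165, 330.
Check each in increasing order: 308^1 ≡ 308;  308^2 ≡ 198;  308^3 ≡ 80;  308^5 ≡ 283;  308^6 ≡ 111;  308^10 ≡ 318;  308^11 ≡ 299;  308^15 ≡ 293;  308^22 ≡ 31;  308^30 ≡ 120;  308^33 ≡ 1.
Smallest exponent giving 1 is 33.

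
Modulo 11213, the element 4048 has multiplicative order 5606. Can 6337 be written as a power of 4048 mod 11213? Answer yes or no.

no

6337 ∈ ⟨4048⟩ iff 6337^5606 ≡ 1 (mod 11213), since |⟨4048⟩| = 5606.
6337^5606 mod 11213 = 11212.
Since 11212 ≠ 1, 6337 does not lie in the subgroup.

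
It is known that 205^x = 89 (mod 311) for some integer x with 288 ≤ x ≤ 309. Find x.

290

Compute 205^288 mod 311 = 10, then multiply by 205 repeatedly:
  205^288=10  205^289=184  205^290=89
Found 89 at exponent 290.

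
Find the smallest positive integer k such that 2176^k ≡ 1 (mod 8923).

8922

The order of 2176 must divide p − 1 = 8922 = 2 · 3 · 1487.
Divisors: 1, 2, 3, 6, 1487, 2974, 4461, 8922.
Check each in increasing order: 2176^1 ≡ 2176;  2176^2 ≡ 5786;  2176^3 ≡ 8906;  2176^6 ≡ 289;  2176^1487 ≡ 5076;  2176^2974 ≡ 5075;  2176^4461 ≡ 8922;  2176^8922 ≡ 1.
Smallest exponent giving 1 is 8922.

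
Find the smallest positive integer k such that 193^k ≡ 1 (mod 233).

The order of 193 must divide p − 1 = 232 = 2^3 · 29.
Divisors: 1, 2, 4, 8, 29, 58, 116, 232.
Check each in increasing order: 193^1 ≡ 193;  193^2 ≡ 202;  193^4 ≡ 29;  193^8 ≡ 142;  193^29 ≡ 221;  193^58 ≡ 144;  193^116 ≡ 232;  193^232 ≡ 1.
Smallest exponent giving 1 is 232.

232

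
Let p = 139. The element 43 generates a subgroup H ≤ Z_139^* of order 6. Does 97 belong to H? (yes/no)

⟨43⟩ has order 6; its elements mod 139 are {1, 42, 43, 96, 97, 138}.
97 is in this set.

yes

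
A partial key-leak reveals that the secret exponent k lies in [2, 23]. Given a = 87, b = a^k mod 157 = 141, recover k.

Compute 87^2 mod 157 = 33, then multiply by 87 repeatedly:
  87^2=33  87^3=45  87^4=147  87^5=72  87^6=141
Found 141 at exponent 6.

6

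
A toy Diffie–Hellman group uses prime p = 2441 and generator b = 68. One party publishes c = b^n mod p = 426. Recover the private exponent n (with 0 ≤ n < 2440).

Baby-step giant-step with m = ceil(sqrt(2440)) = 50.
Baby table (68^j mod 2441 for j=0..49):
  0:1  1:68  2:2183  3:1984  4:657  5:738  6:1364  7:2435
  8:2033  9:1548  10:301  11:940  12:454  13:1580  14:36  15:7
  16:476  17:635  18:1683  19:2158  20:284  21:2225  22:2399  23:2026
  24:1072  25:2107  26:1698  27:737  28:1296  29:252  30:49  31:891
  32:2004  33:2017  34:460  35:1988  36:929  37:2147  38:1977  39:181
  40:103  41:2122  42:277  43:1749  44:1764  45:343  46:1355  47:1823
  48:1914  49:779
Giant step factor: 68^(-50) ≡ 1274 (mod 2441).
Scan 426·1274^i mod 2441 for i = 0, 1, …:
  i=0: 426   i=1: 822   i=2: 39   i=3: 866
  i=4: 2393   i=5: 2314   i=6: 1749
Match at i=6, j=43: n = 6·50 + 43 = 343.

343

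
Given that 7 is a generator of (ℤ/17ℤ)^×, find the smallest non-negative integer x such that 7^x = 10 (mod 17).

9

Successive powers of 7 modulo 17:
  7^0=1  7^1=7  7^2=15  7^3=3  7^4=4  7^5=11
  7^6=9  7^7=12  7^8=16  7^9=10
So 7^9 ≡ 10 (mod 17), giving x = 9.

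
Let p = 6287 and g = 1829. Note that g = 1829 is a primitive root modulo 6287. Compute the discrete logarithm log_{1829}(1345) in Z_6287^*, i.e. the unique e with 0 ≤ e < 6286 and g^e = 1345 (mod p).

1613

Baby-step giant-step with m = ceil(sqrt(6286)) = 80.
Baby table (1829^j mod 6287 for j=0..79):
  0:1  1:1829  2:557  3:259  4:2186  5:5949  6:4211  7:344
  8:476  9:2998  10:1078  11:3831  12:3181  13:2574  14:5170  15:282
  16:244  17:6186  18:3881  19:326  20:5276  21:5546  22:2703  23:2205
  24:2978  25:2220  26:5265  27:4288  28:2863  29:5643  30:4080  31:5938
  32:2953  33:504  34:3914  35:4100  36:4796  37:1519  38:5684  39:3625
  40:3627  41:998  42:2112  43:2630  44:715  45:39  46:2174  47:2862
  48:3814  49:3523  50:5679  51:767  52:842  53:5990  54:3756  55:4320
  56:4808  57:4606  58:6081  59:446  60:4711  61:3229  62:2348  63:471
  64:140  65:4580  66:2536  67:4825  68:4264  69:2976  70:4849  71:4151
  72:3770  73:4778  74:32  75:1945  76:5250  77:2001  78:795  79:1758
Giant step factor: 1829^(-80) ≡ 4965 (mod 6287).
Scan 1345·4965^i mod 6287 for i = 0, 1, …:
  i=0: 1345   i=1: 1131   i=2: 1124   i=3: 4091
  i=4: 4805   i=5: 3947   i=6: 276   i=7: 6061
  i=8: 3283   i=9: 4191     …   i=19: 4145
  i=20: 2574
Match at i=20, j=13: e = 20·80 + 13 = 1613.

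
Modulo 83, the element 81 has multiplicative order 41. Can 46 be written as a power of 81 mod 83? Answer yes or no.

46 ∈ ⟨81⟩ iff 46^41 ≡ 1 (mod 83), since |⟨81⟩| = 41.
46^41 mod 83 = 82.
Since 82 ≠ 1, 46 does not lie in the subgroup.

no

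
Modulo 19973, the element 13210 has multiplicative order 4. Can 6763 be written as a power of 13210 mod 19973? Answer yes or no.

yes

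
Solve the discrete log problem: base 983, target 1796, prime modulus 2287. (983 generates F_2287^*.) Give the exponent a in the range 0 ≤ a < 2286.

Baby-step giant-step with m = ceil(sqrt(2286)) = 48.
Baby table (983^j mod 2287 for j=0..47):
  0:1  1:983  2:1175  3:90  4:1564  5:548  6:1239  7:1253
  8:1293  9:1734  10:707  11:2020  12:544  13:1881  14:1127  15:933
  16:52  17:802  18:1638  19:106  20:1283  21:1052  22:392  23:1120
  24:913  25:975  26:172  27:2125  28:844  29:1758  30:1429  31:489
  32:417  33:538  34:557  35:938  36:393  37:2103  38:2088  39:1065
  40:1736  41:386  42:2083  43:724  44:435  45:2223  46:1124  47:271
Giant step factor: 983^(-48) ≡ 565 (mod 2287).
Scan 1796·565^i mod 2287 for i = 0, 1, …:
  i=0: 1796   i=1: 1599   i=2: 70   i=3: 671
  i=4: 1760   i=5: 1842   i=6: 145   i=7: 1880
  i=8: 1032   i=9: 2182     …   i=16: 1301
  i=17: 938
Match at i=17, j=35: a = 17·48 + 35 = 851.

851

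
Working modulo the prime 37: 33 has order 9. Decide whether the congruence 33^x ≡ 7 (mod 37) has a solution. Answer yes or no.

yes

⟨33⟩ has order 9; its elements mod 37 are {1, 7, 9, 10, 12, 16, 26, 33, 34}.
7 is in this set.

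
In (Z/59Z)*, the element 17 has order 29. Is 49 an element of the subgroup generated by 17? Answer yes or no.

yes

49 ∈ ⟨17⟩ iff 49^29 ≡ 1 (mod 59), since |⟨17⟩| = 29.
49^29 mod 59 = 1.
Since 1 = 1, 49 lies in the subgroup.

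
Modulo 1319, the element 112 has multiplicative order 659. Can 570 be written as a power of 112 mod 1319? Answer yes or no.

yes

570 ∈ ⟨112⟩ iff 570^659 ≡ 1 (mod 1319), since |⟨112⟩| = 659.
570^659 mod 1319 = 1.
Since 1 = 1, 570 lies in the subgroup.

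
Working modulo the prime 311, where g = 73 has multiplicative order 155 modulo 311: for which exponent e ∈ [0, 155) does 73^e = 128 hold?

58

Baby-step giant-step with m = ceil(sqrt(155)) = 13.
Baby table (73^j mod 311 for j=0..12):
  0:1  1:73  2:42  3:267  4:209  5:18  6:70  7:134
  8:141  9:30  10:13  11:16  12:235
Giant step factor: 73^(-13) ≡ 56 (mod 311).
Scan 128·56^i mod 311 for i = 0, 1, …:
  i=0: 128   i=1: 15   i=2: 218   i=3: 79
  i=4: 70
Match at i=4, j=6: e = 4·13 + 6 = 58.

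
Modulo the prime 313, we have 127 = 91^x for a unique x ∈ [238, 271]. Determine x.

265

Compute 91^238 mod 313 = 217, then multiply by 91 repeatedly:
  91^238=217  91^239=28  91^240=44  91^241=248  91^242=32
  91^243=95  91^244=194  91^245=126  91^246=198  91^247=177
  91^248=144  91^249=271  91^250=247  91^251=254  91^252=265
  91^253=14  91^254=22  91^255=124  91^256=16  91^257=204
  91^258=97  91^259=63  91^260=99  91^261=245  91^262=72
  91^263=292  91^264=280  91^265=127
Found 127 at exponent 265.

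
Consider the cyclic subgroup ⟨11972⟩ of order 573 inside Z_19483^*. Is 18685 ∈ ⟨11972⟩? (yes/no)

no

18685 ∈ ⟨11972⟩ iff 18685^573 ≡ 1 (mod 19483), since |⟨11972⟩| = 573.
18685^573 mod 19483 = 9997.
Since 9997 ≠ 1, 18685 does not lie in the subgroup.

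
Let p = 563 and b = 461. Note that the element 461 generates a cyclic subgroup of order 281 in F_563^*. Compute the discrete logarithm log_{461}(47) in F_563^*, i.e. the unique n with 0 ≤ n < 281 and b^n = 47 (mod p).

3

Successive powers of 461 modulo 563:
  461^0=1  461^1=461  461^2=270  461^3=47
So 461^3 ≡ 47 (mod 563), giving n = 3.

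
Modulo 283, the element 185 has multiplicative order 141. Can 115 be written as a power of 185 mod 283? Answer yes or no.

no

115 ∈ ⟨185⟩ iff 115^141 ≡ 1 (mod 283), since |⟨185⟩| = 141.
115^141 mod 283 = 282.
Since 282 ≠ 1, 115 does not lie in the subgroup.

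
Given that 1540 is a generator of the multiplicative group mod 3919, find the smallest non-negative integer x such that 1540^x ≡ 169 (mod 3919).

2708

Baby-step giant-step with m = ceil(sqrt(3918)) = 63.
Baby table (1540^j mod 3919 for j=0..62):
  0:1  1:1540  2:605  3:2897  4:1558  5:892  6:2030  7:2757
  8:1503  9:2410  10:107  11:182  12:2031  13:378  14:2108  15:1388
  16:1665  17:1074  18:142  19:3135  20:3611  21:3798  22:1772  23:1256
  24:2173  25:3513  26:1800  27:1267  28:3437  29:2330  30:2315  31:2729
  32:1492  33:1146  34:1290  35:3586  36:569  37:2323  38:3292  39:2413
  40:808  41:1997  42:2884  43:1133  44:865  45:3559  46:2098  47:1664
  48:3453  49:3456  50:238  51:2053  52:2906  53:3661  54:2418  55:670
  56:1103  57:1693  58:1085  59:1406  60:1952  61:207  62:1341
Giant step factor: 1540^(-63) ≡ 1110 (mod 3919).
Scan 169·1110^i mod 3919 for i = 0, 1, …:
  i=0: 169   i=1: 3397   i=2: 592   i=3: 2647
  i=4: 2839   i=5: 414   i=6: 1017   i=7: 198
  i=8: 316   i=9: 1969     …   i=41: 3147
  i=42: 1341
Match at i=42, j=62: x = 42·63 + 62 = 2708.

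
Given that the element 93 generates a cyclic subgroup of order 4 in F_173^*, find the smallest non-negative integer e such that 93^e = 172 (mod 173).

Successive powers of 93 modulo 173:
  93^0=1  93^1=93  93^2=172
So 93^2 ≡ 172 (mod 173), giving e = 2.

2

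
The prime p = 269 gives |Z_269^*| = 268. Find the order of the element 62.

67

The order of 62 must divide p − 1 = 268 = 2^2 · 67.
Divisors: 1, 2, 4, 67, 134, 268.
Check each in increasing order: 62^1 ≡ 62;  62^2 ≡ 78;  62^4 ≡ 166;  62^67 ≡ 1.
Smallest exponent giving 1 is 67.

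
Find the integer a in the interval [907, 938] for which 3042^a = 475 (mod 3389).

936

Compute 3042^907 mod 3389 = 3257, then multiply by 3042 repeatedly:
  3042^907=3257  3042^908=1747  3042^909=422  3042^910=2682  3042^911=1321
  3042^912=2517  3042^913=963  3042^914=1350  3042^915=2621  3042^916=2154
  3042^917=1531  3042^918=816  3042^919=1524  3042^920=3245  3042^921=2522
  3042^922=2617  3042^923=153  3042^924=1133  3042^925=3362  3042^926=2591
  3042^927=2397  3042^928=1935  3042^929=2966  3042^930=1054  3042^931=274
  3042^932=3203  3042^933=151  3042^934=1827  3042^935=3163  3042^936=475
Found 475 at exponent 936.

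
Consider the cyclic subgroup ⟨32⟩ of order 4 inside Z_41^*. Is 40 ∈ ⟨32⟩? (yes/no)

yes

⟨32⟩ has order 4; its elements mod 41 are {1, 9, 32, 40}.
40 is in this set.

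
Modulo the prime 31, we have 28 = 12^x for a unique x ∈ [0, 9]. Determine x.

4

Compute 12^0 mod 31 = 1, then multiply by 12 repeatedly:
  12^0=1  12^1=12  12^2=20  12^3=23  12^4=28
Found 28 at exponent 4.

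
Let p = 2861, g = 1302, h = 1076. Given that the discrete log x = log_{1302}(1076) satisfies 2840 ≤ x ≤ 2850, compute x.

2847

Compute 1302^2840 mod 2861 = 653, then multiply by 1302 repeatedly:
  1302^2840=653  1302^2841=489  1302^2842=1536  1302^2843=33  1302^2844=51
  1302^2845=599  1302^2846=1706  1302^2847=1076
Found 1076 at exponent 2847.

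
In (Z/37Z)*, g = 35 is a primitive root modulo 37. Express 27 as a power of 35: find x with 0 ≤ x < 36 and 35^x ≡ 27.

Successive powers of 35 modulo 37:
  35^0=1  35^1=35  35^2=4  35^3=29  35^4=16  35^5=5
  35^6=27
So 35^6 ≡ 27 (mod 37), giving x = 6.

6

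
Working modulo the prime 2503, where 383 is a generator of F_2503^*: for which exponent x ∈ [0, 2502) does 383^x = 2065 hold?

2459

Baby-step giant-step with m = ceil(sqrt(2502)) = 51.
Baby table (383^j mod 2503 for j=0..50):
  0:1  1:383  2:1515  3:2052  4:2477  5:54  6:658  7:1714
  8:676  9:1099  10:413  11:490  12:2448  13:1462  14:1777  15:2278
  16:1430  17:2036  18:1355  19:844  20:365  21:2130  22:2315  23:583
  24:522  25:2189  26:2385  27:2363  28:1446  29:655  30:565  31:1137
  32:2452  33:491  34:328  35:474  36:1326  37:2252  38:1484  39:191
  40:566  41:1520  42:1464  43:40  44:302  45:528  46:1984  47:1463
  48:2160  49:1290  50:979
Giant step factor: 383^(-51) ≡ 66 (mod 2503).
Scan 2065·66^i mod 2503 for i = 0, 1, …:
  i=0: 2065   i=1: 1128   i=2: 1861   i=3: 179
  i=4: 1802   i=5: 1291   i=6: 104   i=7: 1858
  i=8: 2484   i=9: 1249     …   i=47: 1221
  i=48: 490
Match at i=48, j=11: x = 48·51 + 11 = 2459.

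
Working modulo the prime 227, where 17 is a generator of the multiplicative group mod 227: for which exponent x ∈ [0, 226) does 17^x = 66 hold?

Baby-step giant-step with m = ceil(sqrt(226)) = 16.
Baby table (17^j mod 227 for j=0..15):
  0:1  1:17  2:62  3:146  4:212  5:199  6:205  7:80
  8:225  9:193  10:103  11:162  12:30  13:56  14:44  15:67
Giant step factor: 17^(-16) ≡ 57 (mod 227).
Scan 66·57^i mod 227 for i = 0, 1, …:
  i=0: 66   i=1: 130   i=2: 146
Match at i=2, j=3: x = 2·16 + 3 = 35.

35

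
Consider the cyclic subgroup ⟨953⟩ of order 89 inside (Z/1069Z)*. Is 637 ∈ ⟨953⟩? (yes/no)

yes

637 ∈ ⟨953⟩ iff 637^89 ≡ 1 (mod 1069), since |⟨953⟩| = 89.
637^89 mod 1069 = 1.
Since 1 = 1, 637 lies in the subgroup.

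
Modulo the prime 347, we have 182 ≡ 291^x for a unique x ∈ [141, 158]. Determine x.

Compute 291^141 mod 347 = 260, then multiply by 291 repeatedly:
  291^141=260  291^142=14  291^143=257  291^144=182
Found 182 at exponent 144.

144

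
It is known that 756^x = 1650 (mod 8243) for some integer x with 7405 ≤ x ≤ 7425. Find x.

7406

Compute 756^7405 mod 8243 = 3862, then multiply by 756 repeatedly:
  756^7405=3862  756^7406=1650
Found 1650 at exponent 7406.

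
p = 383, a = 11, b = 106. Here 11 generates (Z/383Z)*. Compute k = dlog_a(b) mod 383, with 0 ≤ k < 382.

73

Baby-step giant-step with m = ceil(sqrt(382)) = 20.
Baby table (11^j mod 383 for j=0..19):
  0:1  1:11  2:121  3:182  4:87  5:191  6:186  7:131
  8:292  9:148  10:96  11:290  12:126  13:237  14:309  15:335
  16:238  17:320  18:73  19:37
Giant step factor: 11^(-20) ≡ 16 (mod 383).
Scan 106·16^i mod 383 for i = 0, 1, …:
  i=0: 106   i=1: 164   i=2: 326   i=3: 237
Match at i=3, j=13: k = 3·20 + 13 = 73.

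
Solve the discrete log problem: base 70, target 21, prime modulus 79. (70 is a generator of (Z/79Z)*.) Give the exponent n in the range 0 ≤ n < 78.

Baby-step giant-step with m = ceil(sqrt(78)) = 9.
Baby table (70^j mod 79 for j=0..8):
  0:1  1:70  2:2  3:61  4:4  5:43  6:8  7:7
  8:16
Giant step factor: 70^(-9) ≡ 17 (mod 79).
Scan 21·17^i mod 79 for i = 0, 1, …:
  i=0: 21   i=1: 41   i=2: 65   i=3: 78
  i=4: 62   i=5: 27   i=6: 64   i=7: 61
Match at i=7, j=3: n = 7·9 + 3 = 66.

66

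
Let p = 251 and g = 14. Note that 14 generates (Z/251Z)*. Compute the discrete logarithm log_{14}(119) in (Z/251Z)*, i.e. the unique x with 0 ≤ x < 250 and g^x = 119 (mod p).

84

Baby-step giant-step with m = ceil(sqrt(250)) = 16.
Baby table (14^j mod 251 for j=0..15):
  0:1  1:14  2:196  3:234  4:13  5:182  6:38  7:30
  8:169  9:107  10:243  11:139  12:189  13:136  14:147  15:50
Giant step factor: 14^(-16) ≡ 161 (mod 251).
Scan 119·161^i mod 251 for i = 0, 1, …:
  i=0: 119   i=1: 83   i=2: 60   i=3: 122
  i=4: 64   i=5: 13
Match at i=5, j=4: x = 5·16 + 4 = 84.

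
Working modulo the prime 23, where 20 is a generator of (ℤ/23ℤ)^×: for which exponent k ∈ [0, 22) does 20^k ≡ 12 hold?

4

Successive powers of 20 modulo 23:
  20^0=1  20^1=20  20^2=9  20^3=19  20^4=12
So 20^4 ≡ 12 (mod 23), giving k = 4.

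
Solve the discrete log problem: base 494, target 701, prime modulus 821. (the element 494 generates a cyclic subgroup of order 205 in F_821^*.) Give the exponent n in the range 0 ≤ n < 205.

141

Baby-step giant-step with m = ceil(sqrt(205)) = 15.
Baby table (494^j mod 821 for j=0..14):
  0:1  1:494  2:199  3:607  4:193  5:106  6:641  7:569
  8:304  9:754  10:563  11:624  12:381  13:205  14:287
Giant step factor: 494^(-15) ≡ 132 (mod 821).
Scan 701·132^i mod 821 for i = 0, 1, …:
  i=0: 701   i=1: 580   i=2: 207   i=3: 231
  i=4: 115   i=5: 402   i=6: 520   i=7: 497
  i=8: 745   i=9: 641
Match at i=9, j=6: n = 9·15 + 6 = 141.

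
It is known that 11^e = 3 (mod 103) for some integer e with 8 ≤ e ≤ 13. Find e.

Compute 11^8 mod 103 = 19, then multiply by 11 repeatedly:
  11^8=19  11^9=3
Found 3 at exponent 9.

9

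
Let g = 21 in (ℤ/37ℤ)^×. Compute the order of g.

The order of 21 must divide p − 1 = 36 = 2^2 · 3^2.
Divisors: 1, 2, 3, 4, 6, 9, 12, 18, 36.
Check each in increasing order: 21^1 ≡ 21;  21^2 ≡ 34;  21^3 ≡ 11;  21^4 ≡ 9;  21^6 ≡ 10;  21^9 ≡ 36;  21^12 ≡ 26;  21^18 ≡ 1.
Smallest exponent giving 1 is 18.

18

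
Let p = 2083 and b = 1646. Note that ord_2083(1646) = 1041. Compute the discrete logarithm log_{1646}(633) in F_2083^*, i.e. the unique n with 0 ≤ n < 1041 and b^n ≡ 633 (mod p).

62

Baby-step giant-step with m = ceil(sqrt(1041)) = 33.
Baby table (1646^j mod 2083 for j=0..32):
  0:1  1:1646  2:1416  3:1942  4:1210  5:312  6:1134  7:196
  8:1834  9:497  10:1526  11:1781  12:745  13:1466  14:922  15:1188
  16:1594  17:1227  18:1215  19:210  20:1965  21:1574  22:1635  23:2057
  24:947  25:678  26:1583  27:1868  28:220  29:1761  30:1153  31:225
  32:1659
Giant step factor: 1646^(-33) ≡ 526 (mod 2083).
Scan 633·526^i mod 2083 for i = 0, 1, …:
  i=0: 633   i=1: 1761
Match at i=1, j=29: n = 1·33 + 29 = 62.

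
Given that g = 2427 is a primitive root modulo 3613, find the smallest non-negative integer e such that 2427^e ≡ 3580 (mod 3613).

Baby-step giant-step with m = ceil(sqrt(3612)) = 61.
Baby table (2427^j mod 3613 for j=0..60):
  0:1  1:2427  2:1139  3:408  4:254  5:2248  6:266  7:2468
  8:3095  9:138  10:2530  11:1823  12:2109  13:2535  14:3119  15:578
  16:962  17:776  18:979  19:2292  20:2277  21:2002  22:2982  23:475
  24:278  25:2688  26:2311  27:1421  28:1965  29:3508  30:1688  31:3247
  32:516  33:2234  34:2418  35:974  36:996  37:195  38:3575  39:1712
  40:74  41:2561  42:1187  43:1288  44:731  45:154  46:1619  47:1982
  48:1411  49:2986  50:2957  51:1221  52:707  53:3327  54:3187  55:3029
  56:2541  57:3229  58:186  59:3410  60:2300
Giant step factor: 2427^(-61) ≡ 1927 (mod 3613).
Scan 3580·1927^i mod 3613 for i = 0, 1, …:
  i=0: 3580   i=1: 1443   i=2: 2264   i=3: 1837
  i=4: 2772   i=5: 1630   i=6: 1313   i=7: 1051
  i=8: 1997   i=9: 374     …   i=35: 488
  i=36: 996
Match at i=36, j=36: e = 36·61 + 36 = 2232.

2232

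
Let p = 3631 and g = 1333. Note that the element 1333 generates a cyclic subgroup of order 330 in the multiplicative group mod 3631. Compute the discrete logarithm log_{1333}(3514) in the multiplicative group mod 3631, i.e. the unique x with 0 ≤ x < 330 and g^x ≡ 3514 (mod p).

97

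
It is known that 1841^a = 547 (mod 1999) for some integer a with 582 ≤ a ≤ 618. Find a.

588

Compute 1841^582 mod 1999 = 51, then multiply by 1841 repeatedly:
  1841^582=51  1841^583=1937  1841^584=1800  1841^585=1457  1841^586=1678
  1841^587=743  1841^588=547
Found 547 at exponent 588.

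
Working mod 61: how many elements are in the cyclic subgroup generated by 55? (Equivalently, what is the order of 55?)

The order of 55 must divide p − 1 = 60 = 2^2 · 3 · 5.
Divisors: 1, 2, 3, 4, 5, 6, 10, 12, 15, 20, 30, 60.
Check each in increasing order: 55^1 ≡ 55;  55^2 ≡ 36;  55^3 ≡ 28;  55^4 ≡ 15;  55^5 ≡ 32;  55^6 ≡ 52;  55^10 ≡ 48;  55^12 ≡ 20;  55^15 ≡ 11;  55^20 ≡ 47;  55^30 ≡ 60;  55^60 ≡ 1.
Smallest exponent giving 1 is 60.

60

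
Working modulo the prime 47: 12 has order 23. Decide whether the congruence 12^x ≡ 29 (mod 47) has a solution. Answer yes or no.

⟨12⟩ has order 23; its elements mod 47 are {1, 2, 3, 4, 6, 7, 8, 9, 12, 14, 16, 17, 18, 21, 24, 25, 27, 28, 32, 34, 36, 37, 42}.
29 is not in this set.

no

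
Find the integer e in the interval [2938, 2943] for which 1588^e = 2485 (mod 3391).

2941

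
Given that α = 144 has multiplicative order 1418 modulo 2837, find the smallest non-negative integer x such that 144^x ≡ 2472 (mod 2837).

1025

Baby-step giant-step with m = ceil(sqrt(1418)) = 38.
Baby table (144^j mod 2837 for j=0..37):
  0:1  1:144  2:877  3:1460  4:302  5:933  6:1013  7:1185
  8:420  9:903  10:2367  11:408  12:2012  13:354  14:2747  15:1225
  16:506  17:1939  18:1190  19:1140  20:2451  21:1156  22:1918  23:1003
  24:2582  25:161  26:488  27:2184  28:2426  29:393  30:2689  31:1384
  32:706  33:2369  34:696  35:929  36:437  37:514
Giant step factor: 144^(-38) ≡ 2111 (mod 2837).
Scan 2472·2111^i mod 2837 for i = 0, 1, …:
  i=0: 2472   i=1: 1149   i=2: 2741   i=3: 1608
  i=4: 1436   i=5: 1480   i=6: 743   i=7: 2449
  i=8: 825   i=9: 2494     …   i=25: 54
  i=26: 514
Match at i=26, j=37: x = 26·38 + 37 = 1025.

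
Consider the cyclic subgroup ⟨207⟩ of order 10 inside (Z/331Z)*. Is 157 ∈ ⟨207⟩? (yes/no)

no

⟨207⟩ has order 10; its elements mod 331 are {1, 8, 64, 124, 150, 181, 207, 267, 323, 330}.
157 is not in this set.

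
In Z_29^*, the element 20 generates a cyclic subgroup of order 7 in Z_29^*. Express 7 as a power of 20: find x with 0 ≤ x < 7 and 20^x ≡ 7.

Successive powers of 20 modulo 29:
  20^0=1  20^1=20  20^2=23  20^3=25  20^4=7
So 20^4 ≡ 7 (mod 29), giving x = 4.

4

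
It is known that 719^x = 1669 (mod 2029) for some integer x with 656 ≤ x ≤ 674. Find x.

673

Compute 719^656 mod 2029 = 841, then multiply by 719 repeatedly:
  719^656=841  719^657=37  719^658=226  719^659=174  719^660=1337
  719^661=1586  719^662=36  719^663=1536  719^664=608  719^665=917
  719^666=1927  719^667=1735  719^668=1659  719^669=1798  719^670=289
  719^671=833  719^672=372  719^673=1669
Found 1669 at exponent 673.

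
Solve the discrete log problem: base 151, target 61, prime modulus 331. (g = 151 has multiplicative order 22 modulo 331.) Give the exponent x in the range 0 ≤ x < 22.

Successive powers of 151 modulo 331:
  151^0=1  151^1=151  151^2=293  151^3=220  151^4=120  151^5=246
  151^6=74  151^7=251  151^8=167  151^9=61
So 151^9 ≡ 61 (mod 331), giving x = 9.

9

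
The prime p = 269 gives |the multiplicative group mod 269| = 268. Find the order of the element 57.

67

The order of 57 must divide p − 1 = 268 = 2^2 · 67.
Divisors: 1, 2, 4, 67, 134, 268.
Check each in increasing order: 57^1 ≡ 57;  57^2 ≡ 21;  57^4 ≡ 172;  57^67 ≡ 1.
Smallest exponent giving 1 is 67.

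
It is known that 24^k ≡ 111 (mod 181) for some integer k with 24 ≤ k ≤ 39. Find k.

Compute 24^24 mod 181 = 5, then multiply by 24 repeatedly:
  24^24=5  24^25=120  24^26=165  24^27=159  24^28=15
  24^29=179  24^30=133  24^31=115  24^32=45  24^33=175
  24^34=37  24^35=164  24^36=135  24^37=163  24^38=111
Found 111 at exponent 38.

38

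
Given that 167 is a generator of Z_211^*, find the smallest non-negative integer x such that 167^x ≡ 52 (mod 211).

184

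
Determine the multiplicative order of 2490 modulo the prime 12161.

32

The order of 2490 must divide p − 1 = 12160 = 2^7 · 5 · 19.
Divisors: 1, 2, 4, 5, 8, 10, 16, 19, 20, 32, 38, 40, 64, 76, 80, 95, 128, 152, 160, 190, 304, 320, 380, 608, 640, 760, 1216, 1520, 2432, 3040, 6080, 12160.
Check each in increasing order: 2490^1 ≡ 2490;  2490^2 ≡ 10151;  2490^4 ≡ 2648;  2490^5 ≡ 2258;  2490^8 ≡ 7168;  2490^10 ≡ 3105;  2490^16 ≡ 12160;  2490^19 ≡ 6729;  2490^20 ≡ 9513;  2490^32 ≡ 1.
Smallest exponent giving 1 is 32.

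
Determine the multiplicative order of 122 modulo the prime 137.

17

The order of 122 must divide p − 1 = 136 = 2^3 · 17.
Divisors: 1, 2, 4, 8, 17, 34, 68, 136.
Check each in increasing order: 122^1 ≡ 122;  122^2 ≡ 88;  122^4 ≡ 72;  122^8 ≡ 115;  122^17 ≡ 1.
Smallest exponent giving 1 is 17.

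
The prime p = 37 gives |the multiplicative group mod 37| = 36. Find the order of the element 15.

36

The order of 15 must divide p − 1 = 36 = 2^2 · 3^2.
Divisors: 1, 2, 3, 4, 6, 9, 12, 18, 36.
Check each in increasing order: 15^1 ≡ 15;  15^2 ≡ 3;  15^3 ≡ 8;  15^4 ≡ 9;  15^6 ≡ 27;  15^9 ≡ 31;  15^12 ≡ 26;  15^18 ≡ 36;  15^36 ≡ 1.
Smallest exponent giving 1 is 36.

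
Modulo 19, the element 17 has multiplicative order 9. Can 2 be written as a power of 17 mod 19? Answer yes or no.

⟨17⟩ has order 9; its elements mod 19 are {1, 4, 5, 6, 7, 9, 11, 16, 17}.
2 is not in this set.

no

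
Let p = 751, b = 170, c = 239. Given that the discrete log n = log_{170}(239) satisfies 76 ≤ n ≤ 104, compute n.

99

Compute 170^76 mod 751 = 149, then multiply by 170 repeatedly:
  170^76=149  170^77=547  170^78=617  170^79=501  170^80=307
  170^81=371  170^82=737  170^83=624  170^84=189  170^85=588
  170^86=77  170^87=323  170^88=87  170^89=521  170^90=703
  170^91=101  170^92=648  170^93=514  170^94=264  170^95=571
  170^96=191  170^97=177  170^98=50  170^99=239
Found 239 at exponent 99.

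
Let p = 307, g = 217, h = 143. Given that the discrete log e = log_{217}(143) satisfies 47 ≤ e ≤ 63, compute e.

Compute 217^47 mod 307 = 197, then multiply by 217 repeatedly:
  217^47=197  217^48=76  217^49=221  217^50=65  217^51=290
  217^52=302  217^53=143
Found 143 at exponent 53.

53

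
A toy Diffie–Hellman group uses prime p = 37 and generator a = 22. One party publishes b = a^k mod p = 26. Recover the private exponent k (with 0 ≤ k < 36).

12

Successive powers of 22 modulo 37:
  22^0=1  22^1=22  22^2=3  22^3=29  22^4=9  22^5=13
  22^6=27  22^7=2  22^8=7  22^9=6  22^10=21  22^11=18
  22^12=26
So 22^12 ≡ 26 (mod 37), giving k = 12.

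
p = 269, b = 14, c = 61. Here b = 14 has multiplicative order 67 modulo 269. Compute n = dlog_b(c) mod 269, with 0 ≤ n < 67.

Baby-step giant-step with m = ceil(sqrt(67)) = 9.
Baby table (14^j mod 269 for j=0..8):
  0:1  1:14  2:196  3:54  4:218  5:93  6:226  7:205
  8:180
Giant step factor: 14^(-9) ≡ 125 (mod 269).
Scan 61·125^i mod 269 for i = 0, 1, …:
  i=0: 61   i=1: 93
Match at i=1, j=5: n = 1·9 + 5 = 14.

14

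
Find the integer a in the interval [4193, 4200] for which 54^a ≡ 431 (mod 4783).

4196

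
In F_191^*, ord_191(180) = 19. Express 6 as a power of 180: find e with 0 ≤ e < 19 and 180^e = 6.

3

Successive powers of 180 modulo 191:
  180^0=1  180^1=180  180^2=121  180^3=6
So 180^3 ≡ 6 (mod 191), giving e = 3.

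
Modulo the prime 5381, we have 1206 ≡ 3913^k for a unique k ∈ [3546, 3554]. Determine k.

3549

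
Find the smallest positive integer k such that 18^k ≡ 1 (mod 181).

180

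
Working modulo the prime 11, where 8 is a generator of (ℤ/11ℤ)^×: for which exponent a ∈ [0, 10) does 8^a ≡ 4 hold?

Successive powers of 8 modulo 11:
  8^0=1  8^1=8  8^2=9  8^3=6  8^4=4
So 8^4 ≡ 4 (mod 11), giving a = 4.

4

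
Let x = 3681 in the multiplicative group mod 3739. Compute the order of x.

1246

The order of 3681 must divide p − 1 = 3738 = 2 · 3 · 7 · 89.
Divisors: 1, 2, 3, 6, 7, 14, 21, 42, 89, 178, 267, 534, 623, 1246, 1869, 3738.
Check each in increasing order: 3681^1 ≡ 3681;  3681^2 ≡ 3364;  3681^3 ≡ 3055;  3681^6 ≡ 481;  3681^7 ≡ 2014;  3681^14 ≡ 3120;  3681^21 ≡ 2160;  3681^42 ≡ 3067;  3681^89 ≡ 3637;  3681^178 ≡ 2926;  3681^267 ≡ 668;  3681^534 ≡ 1283;  3681^623 ≡ 3738;  3681^1246 ≡ 1.
Smallest exponent giving 1 is 1246.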